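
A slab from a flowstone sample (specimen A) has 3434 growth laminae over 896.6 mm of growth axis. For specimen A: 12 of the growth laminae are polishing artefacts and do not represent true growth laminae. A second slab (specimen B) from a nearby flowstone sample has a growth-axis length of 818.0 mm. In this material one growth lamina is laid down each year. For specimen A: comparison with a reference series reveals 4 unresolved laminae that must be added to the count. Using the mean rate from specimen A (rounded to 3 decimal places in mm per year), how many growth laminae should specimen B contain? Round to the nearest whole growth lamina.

Specimen A: adjusted count: 3434 − 12 + 4 = 3426 growth laminae.
A: 896.6 mm over 3426 years gives 896.6 / 3426 ≈ 0.262 mm/yr.
Specimen B: 818.0 mm / 0.262 mm per year = 3122.14 years ≈ 3122 growth laminae.

3122 growth laminae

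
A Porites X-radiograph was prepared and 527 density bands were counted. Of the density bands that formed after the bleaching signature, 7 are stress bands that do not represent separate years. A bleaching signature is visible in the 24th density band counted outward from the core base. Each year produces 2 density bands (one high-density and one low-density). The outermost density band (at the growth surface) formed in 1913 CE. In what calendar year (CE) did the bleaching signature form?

Between density band 24 and the growth surface there are 527 − 24 = 503 density bands.
503 − 7 false = 496 true density bands after the bleaching signature.
With 2 density bands per year, 496 / 2 = 248 years.
Counting back 248 years from 1913 CE places the bleaching signature in 1913 − 248 = 1665 CE.

1665 CE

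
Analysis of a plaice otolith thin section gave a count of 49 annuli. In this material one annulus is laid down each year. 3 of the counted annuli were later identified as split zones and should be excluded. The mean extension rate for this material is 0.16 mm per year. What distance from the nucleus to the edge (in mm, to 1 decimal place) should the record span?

7.4 mm

True annulus count = 49 − 3 = 46.
Length ≈ 0.16 × 46 = 7.4 mm.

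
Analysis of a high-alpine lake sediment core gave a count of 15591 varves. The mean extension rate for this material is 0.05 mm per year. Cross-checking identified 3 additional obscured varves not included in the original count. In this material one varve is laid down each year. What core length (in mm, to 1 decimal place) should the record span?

Adjusted count: 15591 + 3 = 15594 varves.
15594 years at 0.05 mm/year gives 0.05 × 15594 = 779.7 mm.

779.7 mm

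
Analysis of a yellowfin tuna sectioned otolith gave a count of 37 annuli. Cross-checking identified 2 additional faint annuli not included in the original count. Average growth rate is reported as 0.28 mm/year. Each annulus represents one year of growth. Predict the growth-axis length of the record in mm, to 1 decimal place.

10.9 mm

True annulus count = 37 + 2 = 39.
Length ≈ 0.28 × 39 = 10.9 mm.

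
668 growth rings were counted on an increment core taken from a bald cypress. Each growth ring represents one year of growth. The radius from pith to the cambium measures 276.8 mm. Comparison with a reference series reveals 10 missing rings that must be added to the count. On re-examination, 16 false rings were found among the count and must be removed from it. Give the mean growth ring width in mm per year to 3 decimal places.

0.418 mm per year

Correcting the raw count gives 668 − 16 + 10 = 662 true growth rings.
Mean rate = 276.8 mm / 662 years ≈ 0.418 mm per year.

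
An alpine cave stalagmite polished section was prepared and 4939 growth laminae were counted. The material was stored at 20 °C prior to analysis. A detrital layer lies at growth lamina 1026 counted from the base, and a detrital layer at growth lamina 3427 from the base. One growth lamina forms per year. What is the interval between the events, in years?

Separation: 3427 − 1026 = 2401 growth laminae.
One growth lamina per year makes the interval 2401 years.

2401 years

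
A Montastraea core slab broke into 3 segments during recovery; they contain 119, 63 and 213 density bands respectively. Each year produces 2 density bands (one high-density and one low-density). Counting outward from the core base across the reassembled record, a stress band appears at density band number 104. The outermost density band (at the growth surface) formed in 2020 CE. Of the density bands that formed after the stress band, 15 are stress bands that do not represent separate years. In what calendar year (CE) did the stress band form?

1882 CE

Total density bands = 119 + 63 + 213 = 395.
395 − 104 = 291 density bands lie beyond the stress band toward the growth surface.
Removing the 15 false density bands leaves 291 − 15 = 276 true density bands beyond the stress band.
276 density bands at 2 per year is 276 / 2 = 138 years.
The density band at the growth surface is 2020 CE, so the stress band dates to 2020 − 138 = 1882 CE.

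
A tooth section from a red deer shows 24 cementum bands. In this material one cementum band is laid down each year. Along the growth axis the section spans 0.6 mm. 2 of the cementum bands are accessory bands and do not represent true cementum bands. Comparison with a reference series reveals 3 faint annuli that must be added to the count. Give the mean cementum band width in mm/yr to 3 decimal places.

0.024 mm/yr

True cementum band count = 24 − 2 + 3 = 25.
Mean rate = 0.6 mm / 25 years ≈ 0.024 mm/yr.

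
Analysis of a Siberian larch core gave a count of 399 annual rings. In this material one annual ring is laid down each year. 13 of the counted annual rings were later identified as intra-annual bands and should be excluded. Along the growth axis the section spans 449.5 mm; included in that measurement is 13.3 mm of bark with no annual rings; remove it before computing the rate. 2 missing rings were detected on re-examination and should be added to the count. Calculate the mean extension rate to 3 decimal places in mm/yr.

After corrections the count is 399 − 13 + 2 = 388 annual rings.
Removing the 13.3 mm offcut leaves 449.5 − 13.3 = 436.2 mm.
Mean rate = 436.2 mm / 388 years ≈ 1.124 mm/yr.

1.124 mm/yr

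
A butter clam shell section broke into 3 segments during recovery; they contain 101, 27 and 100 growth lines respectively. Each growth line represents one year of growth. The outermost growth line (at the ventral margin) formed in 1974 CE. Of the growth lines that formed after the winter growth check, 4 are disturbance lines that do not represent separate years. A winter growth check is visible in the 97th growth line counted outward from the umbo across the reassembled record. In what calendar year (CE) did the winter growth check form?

Total growth lines = 101 + 27 + 100 = 228.
Between growth line 97 and the ventral margin there are 228 − 97 = 131 growth lines.
131 − 4 false = 127 true growth lines after the winter growth check.
Counting back 127 years from 1974 CE places the winter growth check in 1974 − 127 = 1847 CE.

1847 CE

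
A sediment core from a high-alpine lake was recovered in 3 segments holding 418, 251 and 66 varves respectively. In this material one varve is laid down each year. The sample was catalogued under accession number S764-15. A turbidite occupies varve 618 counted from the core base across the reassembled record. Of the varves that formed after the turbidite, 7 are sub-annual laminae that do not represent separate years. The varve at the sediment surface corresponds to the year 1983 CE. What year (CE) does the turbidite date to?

1873 CE

Total varves = 418 + 251 + 66 = 735.
The turbidite sits at varve 618 from the core base, so 735 − 618 = 117 varves formed after it.
117 − 7 false = 110 true varves after the turbidite.
The varve at the sediment surface is 1983 CE, so the turbidite dates to 1983 − 110 = 1873 CE.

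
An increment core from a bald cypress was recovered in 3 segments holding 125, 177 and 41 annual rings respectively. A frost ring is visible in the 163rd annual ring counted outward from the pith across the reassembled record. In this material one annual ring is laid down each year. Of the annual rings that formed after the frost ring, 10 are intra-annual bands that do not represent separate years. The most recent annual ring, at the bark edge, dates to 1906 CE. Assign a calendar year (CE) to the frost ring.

1736 CE

Total annual rings = 125 + 177 + 41 = 343.
The frost ring sits at annual ring 163 from the pith, so 343 − 163 = 180 annual rings formed after it.
Excluding 10 false annual rings: 180 − 10 = 170.
Counting back 170 years from 1906 CE places the frost ring in 1906 − 170 = 1736 CE.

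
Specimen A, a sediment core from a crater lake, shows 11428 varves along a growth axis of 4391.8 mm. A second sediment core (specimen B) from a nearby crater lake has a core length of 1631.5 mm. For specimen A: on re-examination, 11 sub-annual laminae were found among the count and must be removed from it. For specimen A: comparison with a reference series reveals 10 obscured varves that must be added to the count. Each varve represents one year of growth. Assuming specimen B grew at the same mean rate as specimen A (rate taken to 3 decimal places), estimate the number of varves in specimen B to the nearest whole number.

4249 varves

Specimen A: after corrections the count is 11428 − 11 + 10 = 11427 varves.
A: Mean rate = 4391.8 mm / 11427 years ≈ 0.384 mm per year.
For B, 1631.5 / 0.384 = 4248.70 years ≈ 4249 varves.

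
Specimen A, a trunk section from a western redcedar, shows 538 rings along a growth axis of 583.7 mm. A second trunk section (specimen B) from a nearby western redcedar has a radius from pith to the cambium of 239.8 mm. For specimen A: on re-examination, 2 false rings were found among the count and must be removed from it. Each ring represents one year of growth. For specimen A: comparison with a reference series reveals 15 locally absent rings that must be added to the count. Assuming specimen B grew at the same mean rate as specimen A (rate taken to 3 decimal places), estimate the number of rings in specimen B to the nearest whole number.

Specimen A: true ring count = 538 − 2 + 15 = 551.
A: Mean rate = 583.7 mm / 551 years ≈ 1.059 mm/yr.
For B, 239.8 / 1.059 = 226.44 years ≈ 226 rings.

226 rings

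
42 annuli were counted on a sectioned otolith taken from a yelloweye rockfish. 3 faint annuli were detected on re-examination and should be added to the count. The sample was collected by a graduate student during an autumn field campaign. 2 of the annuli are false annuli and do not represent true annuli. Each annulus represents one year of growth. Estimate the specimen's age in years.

43 yr

Adjusted count: 42 − 2 + 3 = 43 annuli.
With a one-to-one annulus periodicity this is 43 years.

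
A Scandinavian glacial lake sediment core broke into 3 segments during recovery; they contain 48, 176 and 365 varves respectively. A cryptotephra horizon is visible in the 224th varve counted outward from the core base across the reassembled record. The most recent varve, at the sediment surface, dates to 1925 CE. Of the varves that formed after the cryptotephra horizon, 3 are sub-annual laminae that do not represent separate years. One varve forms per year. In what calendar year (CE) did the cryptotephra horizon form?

1563 CE

Total varves = 48 + 176 + 365 = 589.
The cryptotephra horizon sits at varve 224 from the core base, so 589 − 224 = 365 varves formed after it.
Removing the 3 false varves leaves 365 − 3 = 362 true varves beyond the cryptotephra horizon.
1925 − 362 = 1563 CE.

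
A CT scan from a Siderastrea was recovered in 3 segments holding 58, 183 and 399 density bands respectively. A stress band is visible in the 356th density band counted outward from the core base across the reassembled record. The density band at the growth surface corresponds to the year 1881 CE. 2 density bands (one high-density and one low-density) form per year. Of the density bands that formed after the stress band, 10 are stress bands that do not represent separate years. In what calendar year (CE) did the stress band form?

Total density bands = 58 + 183 + 399 = 640.
Between density band 356 and the growth surface there are 640 − 356 = 284 density bands.
Excluding 10 false density bands: 284 − 10 = 274.
274 density bands at 2 per year is 274 / 2 = 137 years.
1881 − 137 = 1744 CE.

1744 CE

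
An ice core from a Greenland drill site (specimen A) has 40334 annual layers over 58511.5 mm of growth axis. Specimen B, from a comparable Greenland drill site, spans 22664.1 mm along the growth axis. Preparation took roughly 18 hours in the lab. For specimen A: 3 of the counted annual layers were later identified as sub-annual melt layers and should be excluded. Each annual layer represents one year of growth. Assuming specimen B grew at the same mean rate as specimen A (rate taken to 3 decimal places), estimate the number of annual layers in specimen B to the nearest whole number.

15620 annual layers

Specimen A: after corrections the count is 40334 − 3 = 40331 annual layers.
A: Extension rate ≈ 58511.5 / 40331 = 1.451 mm/year.
B spans 22664.1 / 1.451 = 15619.64 years ≈ 15620 annual layers.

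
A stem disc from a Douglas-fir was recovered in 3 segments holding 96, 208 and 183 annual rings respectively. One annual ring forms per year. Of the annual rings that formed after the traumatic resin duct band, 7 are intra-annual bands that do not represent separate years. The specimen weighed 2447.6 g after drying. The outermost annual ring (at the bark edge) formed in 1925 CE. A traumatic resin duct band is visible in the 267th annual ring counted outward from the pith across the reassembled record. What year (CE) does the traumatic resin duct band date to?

Total annual rings = 96 + 208 + 183 = 487.
The traumatic resin duct band sits at annual ring 267 from the pith, so 487 − 267 = 220 annual rings formed after it.
220 − 7 false = 213 true annual rings after the traumatic resin duct band.
Counting back 213 years from 1925 CE places the traumatic resin duct band in 1925 − 213 = 1712 CE.

1712 CE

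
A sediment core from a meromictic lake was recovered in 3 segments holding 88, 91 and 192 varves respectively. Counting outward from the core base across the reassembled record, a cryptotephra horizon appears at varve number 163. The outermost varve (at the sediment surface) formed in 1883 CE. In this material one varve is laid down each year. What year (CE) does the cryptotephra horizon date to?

Total varves = 88 + 91 + 192 = 371.
371 − 163 = 208 varves lie beyond the cryptotephra horizon toward the sediment surface.
1883 − 208 = 1675 CE.

1675 CE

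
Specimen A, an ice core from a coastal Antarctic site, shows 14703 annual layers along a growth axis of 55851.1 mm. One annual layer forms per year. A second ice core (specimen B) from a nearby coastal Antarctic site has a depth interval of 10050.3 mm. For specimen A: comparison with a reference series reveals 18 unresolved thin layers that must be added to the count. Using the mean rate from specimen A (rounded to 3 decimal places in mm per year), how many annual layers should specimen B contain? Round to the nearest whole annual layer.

2649 annual layers

Specimen A: correcting the raw count gives 14703 + 18 = 14721 true annual layers.
A: 55851.1 mm over 14721 years gives 55851.1 / 14721 ≈ 3.794 mm per year.
Specimen B: 10050.3 mm / 3.794 mm per year = 2649.00 years ≈ 2649 annual layers.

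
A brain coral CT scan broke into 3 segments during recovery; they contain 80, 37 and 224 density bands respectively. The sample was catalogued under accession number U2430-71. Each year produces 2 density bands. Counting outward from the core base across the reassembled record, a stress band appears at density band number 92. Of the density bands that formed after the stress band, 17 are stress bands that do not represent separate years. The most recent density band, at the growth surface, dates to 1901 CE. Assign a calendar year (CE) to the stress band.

1785 CE

Total density bands = 80 + 37 + 224 = 341.
341 − 92 = 249 density bands lie beyond the stress band toward the growth surface.
249 − 17 false = 232 true density bands after the stress band.
With 2 density bands per year, 232 / 2 = 116 years.
The density band at the growth surface is 1901 CE, so the stress band dates to 1901 − 116 = 1785 CE.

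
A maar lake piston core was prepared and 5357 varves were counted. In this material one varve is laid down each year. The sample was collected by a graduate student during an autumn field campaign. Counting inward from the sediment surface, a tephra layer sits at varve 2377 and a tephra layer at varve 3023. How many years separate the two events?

646 years

3023 − 2377 = 646 varves lie between the two events.
That is 646 years at one varve per year.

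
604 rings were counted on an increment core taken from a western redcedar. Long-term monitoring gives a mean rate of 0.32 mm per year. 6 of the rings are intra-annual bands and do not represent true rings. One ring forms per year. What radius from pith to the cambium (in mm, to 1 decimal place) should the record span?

Adjusted count: 604 − 6 = 598 rings.
598 years at 0.32 mm/year gives 0.32 × 598 = 191.4 mm.

191.4 mm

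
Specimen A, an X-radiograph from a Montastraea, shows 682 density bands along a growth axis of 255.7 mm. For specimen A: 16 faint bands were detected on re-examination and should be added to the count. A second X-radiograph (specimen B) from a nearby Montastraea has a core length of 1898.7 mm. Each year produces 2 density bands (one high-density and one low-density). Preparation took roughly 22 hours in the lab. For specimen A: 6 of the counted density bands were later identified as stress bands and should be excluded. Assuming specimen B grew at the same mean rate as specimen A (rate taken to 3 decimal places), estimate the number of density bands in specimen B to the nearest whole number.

5139 density bands

Specimen A: after corrections the count is 682 − 6 + 16 = 692 density bands.
Specimen A: 692 density bands at 2 per year is 692 / 2 = 346 years.
A: 255.7 mm over 346 years gives 255.7 / 346 ≈ 0.739 mm/year.
B spans 1898.7 / 0.739 = 2569.28 years; at 2 density bands per year that is 2569.28 × 2 ≈ 5139 density bands.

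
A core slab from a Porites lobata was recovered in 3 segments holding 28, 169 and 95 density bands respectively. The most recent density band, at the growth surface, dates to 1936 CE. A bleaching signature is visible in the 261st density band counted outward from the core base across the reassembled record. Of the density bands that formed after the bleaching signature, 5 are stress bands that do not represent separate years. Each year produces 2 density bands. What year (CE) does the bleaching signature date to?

Total density bands = 28 + 169 + 95 = 292.
Between density band 261 and the growth surface there are 292 − 261 = 31 density bands.
Removing the 5 false density bands leaves 31 − 5 = 26 true density bands beyond the bleaching signature.
With 2 density bands per year, 26 / 2 = 13 years.
The density band at the growth surface is 1936 CE, so the bleaching signature dates to 1936 − 13 = 1923 CE.

1923 CE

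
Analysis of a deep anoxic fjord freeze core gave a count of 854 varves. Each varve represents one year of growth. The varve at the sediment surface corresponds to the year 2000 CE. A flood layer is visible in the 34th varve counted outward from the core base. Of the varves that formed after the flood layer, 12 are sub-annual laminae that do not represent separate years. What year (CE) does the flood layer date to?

Between varve 34 and the sediment surface there are 854 − 34 = 820 varves.
820 − 12 false = 808 true varves after the flood layer.
2000 − 808 = 1192 CE.

1192 CE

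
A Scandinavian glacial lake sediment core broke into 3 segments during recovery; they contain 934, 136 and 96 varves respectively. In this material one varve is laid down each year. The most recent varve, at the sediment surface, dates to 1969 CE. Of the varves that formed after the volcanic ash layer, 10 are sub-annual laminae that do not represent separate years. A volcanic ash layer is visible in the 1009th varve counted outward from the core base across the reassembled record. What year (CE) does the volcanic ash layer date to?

Total varves = 934 + 136 + 96 = 1166.
1166 − 1009 = 157 varves lie beyond the volcanic ash layer toward the sediment surface.
Excluding 10 false varves: 157 − 10 = 147.
The varve at the sediment surface is 1969 CE, so the volcanic ash layer dates to 1969 − 147 = 1822 CE.

1822 CE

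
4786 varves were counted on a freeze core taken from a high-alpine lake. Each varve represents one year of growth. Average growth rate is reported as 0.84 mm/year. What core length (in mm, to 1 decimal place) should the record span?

4786 years of growth are recorded.
Predicted length = 0.84 mm/year × 4786 years = 4020.2 mm.

4020.2 mm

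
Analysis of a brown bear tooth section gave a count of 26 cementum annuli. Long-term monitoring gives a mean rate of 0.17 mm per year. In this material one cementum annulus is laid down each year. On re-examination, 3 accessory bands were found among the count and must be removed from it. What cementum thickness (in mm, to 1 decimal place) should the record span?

3.9 mm

Correcting the raw count gives 26 − 3 = 23 true cementum annuli.
23 years at 0.17 mm/year gives 0.17 × 23 = 3.9 mm.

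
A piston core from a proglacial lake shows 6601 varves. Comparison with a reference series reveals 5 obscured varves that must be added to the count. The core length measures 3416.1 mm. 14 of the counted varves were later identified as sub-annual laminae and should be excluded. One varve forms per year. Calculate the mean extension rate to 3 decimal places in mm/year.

True varve count = 6601 − 14 + 5 = 6592.
3416.1 mm over 6592 years gives 3416.1 / 6592 ≈ 0.518 mm/year.

0.518 mm/year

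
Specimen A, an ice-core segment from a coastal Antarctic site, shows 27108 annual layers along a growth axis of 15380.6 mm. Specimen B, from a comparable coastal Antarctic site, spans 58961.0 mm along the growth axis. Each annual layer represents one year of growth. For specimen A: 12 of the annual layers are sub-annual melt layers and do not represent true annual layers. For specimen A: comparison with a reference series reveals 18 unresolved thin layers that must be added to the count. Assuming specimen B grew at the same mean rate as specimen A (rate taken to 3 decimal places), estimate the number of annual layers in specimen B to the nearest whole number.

Specimen A: adjusted count: 27108 − 12 + 18 = 27114 annual layers.
A: Mean rate = 15380.6 mm / 27114 years ≈ 0.567 mm/year.
For B, 58961.0 / 0.567 = 103987.65 years ≈ 103988 annual layers.

103988 annual layers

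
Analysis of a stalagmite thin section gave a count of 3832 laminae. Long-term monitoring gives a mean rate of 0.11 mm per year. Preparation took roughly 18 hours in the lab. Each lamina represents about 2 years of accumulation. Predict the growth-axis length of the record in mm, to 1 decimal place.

843.0 mm

At 2 years per lamina, 3832 × 2 = 7664 years.
7664 years at 0.11 mm/year gives 0.11 × 7664 = 843.0 mm.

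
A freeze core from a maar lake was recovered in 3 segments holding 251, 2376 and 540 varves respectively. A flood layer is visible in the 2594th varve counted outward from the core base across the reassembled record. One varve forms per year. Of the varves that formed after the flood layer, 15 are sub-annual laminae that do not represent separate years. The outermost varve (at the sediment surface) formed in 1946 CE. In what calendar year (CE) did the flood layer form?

1388 CE

Total varves = 251 + 2376 + 540 = 3167.
Between varve 2594 and the sediment surface there are 3167 − 2594 = 573 varves.
573 − 15 false = 558 true varves after the flood layer.
Counting back 558 years from 1946 CE places the flood layer in 1946 − 558 = 1388 CE.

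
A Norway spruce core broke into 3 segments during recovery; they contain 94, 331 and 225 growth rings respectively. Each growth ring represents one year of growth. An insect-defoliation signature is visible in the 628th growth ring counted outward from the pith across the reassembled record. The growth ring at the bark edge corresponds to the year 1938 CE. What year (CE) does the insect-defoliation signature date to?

1916 CE

Total growth rings = 94 + 331 + 225 = 650.
The insect-defoliation signature sits at growth ring 628 from the pith, so 650 − 628 = 22 growth rings formed after it.
1938 − 22 = 1916 CE.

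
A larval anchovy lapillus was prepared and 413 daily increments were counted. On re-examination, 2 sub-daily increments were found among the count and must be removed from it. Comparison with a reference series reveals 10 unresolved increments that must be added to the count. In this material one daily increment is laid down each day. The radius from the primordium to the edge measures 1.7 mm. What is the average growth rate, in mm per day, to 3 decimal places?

After corrections the count is 413 − 2 + 10 = 421 daily increments.
Mean rate = 1.7 mm / 421 days ≈ 0.004 mm per day.

0.004 mm per day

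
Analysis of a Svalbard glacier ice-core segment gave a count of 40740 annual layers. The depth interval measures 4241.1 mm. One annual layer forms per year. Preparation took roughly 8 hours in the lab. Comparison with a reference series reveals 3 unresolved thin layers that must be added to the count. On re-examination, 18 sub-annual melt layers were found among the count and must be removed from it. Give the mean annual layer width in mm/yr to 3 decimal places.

0.104 mm/yr

Correcting the raw count gives 40740 − 18 + 3 = 40725 true annual layers.
Extension rate ≈ 4241.1 / 40725 = 0.104 mm/yr.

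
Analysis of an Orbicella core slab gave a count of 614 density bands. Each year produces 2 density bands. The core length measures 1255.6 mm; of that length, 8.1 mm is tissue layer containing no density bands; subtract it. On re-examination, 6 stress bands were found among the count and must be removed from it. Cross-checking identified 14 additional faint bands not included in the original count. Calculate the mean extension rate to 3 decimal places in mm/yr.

4.011 mm/yr

Correcting the raw count gives 614 − 6 + 14 = 622 true density bands.
622 density bands at 2 per year is 622 / 2 = 311 years.
The growth record spans 1255.6 − 8.1 = 1247.5 mm.
Extension rate ≈ 1247.5 / 311 = 4.011 mm/yr.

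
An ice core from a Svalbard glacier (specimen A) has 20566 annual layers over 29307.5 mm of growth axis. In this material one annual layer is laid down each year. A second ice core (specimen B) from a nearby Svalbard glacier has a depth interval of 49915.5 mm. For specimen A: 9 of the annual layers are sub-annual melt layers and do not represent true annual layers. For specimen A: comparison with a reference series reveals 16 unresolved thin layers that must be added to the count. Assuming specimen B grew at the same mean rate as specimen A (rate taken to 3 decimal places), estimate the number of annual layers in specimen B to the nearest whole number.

Specimen A: after corrections the count is 20566 − 9 + 16 = 20573 annual layers.
A: Mean rate = 29307.5 mm / 20573 years ≈ 1.425 mm/year.
For B, 49915.5 / 1.425 = 35028.42 years ≈ 35028 annual layers.

35028 annual layers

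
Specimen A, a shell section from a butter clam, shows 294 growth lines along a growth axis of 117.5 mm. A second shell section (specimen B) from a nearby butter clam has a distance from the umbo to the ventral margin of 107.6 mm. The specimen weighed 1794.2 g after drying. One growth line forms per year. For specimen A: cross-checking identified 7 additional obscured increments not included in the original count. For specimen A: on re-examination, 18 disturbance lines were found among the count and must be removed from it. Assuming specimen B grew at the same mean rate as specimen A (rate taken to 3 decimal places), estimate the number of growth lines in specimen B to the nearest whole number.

259 growth lines

Specimen A: adjusted count: 294 − 18 + 7 = 283 growth lines.
A: Mean rate = 117.5 mm / 283 years ≈ 0.415 mm/year.
Specimen B: 107.6 mm / 0.415 mm per year = 259.28 years ≈ 259 growth lines.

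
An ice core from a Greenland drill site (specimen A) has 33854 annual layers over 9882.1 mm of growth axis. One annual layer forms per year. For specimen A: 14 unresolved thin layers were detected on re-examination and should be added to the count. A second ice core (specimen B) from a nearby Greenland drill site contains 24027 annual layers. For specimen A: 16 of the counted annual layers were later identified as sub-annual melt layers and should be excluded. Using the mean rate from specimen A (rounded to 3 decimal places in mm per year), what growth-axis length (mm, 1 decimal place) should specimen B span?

Specimen A: adjusted count: 33854 − 16 + 14 = 33852 annual layers.
A: 9882.1 mm over 33852 years gives 9882.1 / 33852 ≈ 0.292 mm/year.
For B, 0.292 mm/year × 24027 years = 7015.9 mm.

7015.9 mm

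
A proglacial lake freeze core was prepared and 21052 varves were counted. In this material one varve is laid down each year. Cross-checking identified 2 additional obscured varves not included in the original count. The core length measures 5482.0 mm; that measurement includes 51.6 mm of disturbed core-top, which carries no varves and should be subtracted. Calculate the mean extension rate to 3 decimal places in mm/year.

Adjusted count: 21052 + 2 = 21054 varves.
Net length = 5482.0 − 51.6 = 5430.4 mm.
5430.4 mm over 21054 years gives 5430.4 / 21054 ≈ 0.258 mm/year.

0.258 mm/year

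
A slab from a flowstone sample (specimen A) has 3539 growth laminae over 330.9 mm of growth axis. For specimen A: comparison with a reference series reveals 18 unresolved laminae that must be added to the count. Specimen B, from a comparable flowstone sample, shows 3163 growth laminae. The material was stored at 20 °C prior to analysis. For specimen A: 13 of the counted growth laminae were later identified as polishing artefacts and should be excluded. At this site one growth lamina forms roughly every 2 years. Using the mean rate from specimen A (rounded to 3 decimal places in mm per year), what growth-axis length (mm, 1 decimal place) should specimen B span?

Specimen A: adjusted count: 3539 − 13 + 18 = 3544 growth laminae.
Specimen A: at 2 years per growth lamina, 3544 × 2 = 7088 years.
A: Mean rate = 330.9 mm / 7088 years ≈ 0.047 mm/yr.
Specimen B: multiplying by 2 years per growth lamina: 3163 × 2 = 6326 years. B's length ≈ 0.047 × 6326 = 297.3 mm.

297.3 mm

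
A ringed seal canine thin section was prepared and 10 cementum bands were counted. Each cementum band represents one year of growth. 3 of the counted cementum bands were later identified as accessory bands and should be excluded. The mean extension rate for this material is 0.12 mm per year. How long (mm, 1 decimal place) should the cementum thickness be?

True cementum band count = 10 − 3 = 7.
Predicted length = 0.12 mm/year × 7 years = 0.8 mm.

0.8 mm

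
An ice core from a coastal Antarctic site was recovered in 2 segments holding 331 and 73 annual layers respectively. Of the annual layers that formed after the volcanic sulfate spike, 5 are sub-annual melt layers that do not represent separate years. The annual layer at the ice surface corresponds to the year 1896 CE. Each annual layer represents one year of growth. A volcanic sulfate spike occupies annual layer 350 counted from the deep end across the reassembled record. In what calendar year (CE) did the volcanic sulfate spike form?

Total annual layers = 331 + 73 = 404.
Between annual layer 350 and the ice surface there are 404 − 350 = 54 annual layers.
Excluding 5 false annual layers: 54 − 5 = 49.
Counting back 49 years from 1896 CE places the volcanic sulfate spike in 1896 − 49 = 1847 CE.

1847 CE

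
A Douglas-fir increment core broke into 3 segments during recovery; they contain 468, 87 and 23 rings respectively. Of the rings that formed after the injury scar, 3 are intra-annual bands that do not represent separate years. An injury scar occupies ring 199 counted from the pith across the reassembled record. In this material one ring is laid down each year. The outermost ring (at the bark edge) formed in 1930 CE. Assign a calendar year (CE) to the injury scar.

1554 CE

Total rings = 468 + 87 + 23 = 578.
The injury scar sits at ring 199 from the pith, so 578 − 199 = 379 rings formed after it.
Excluding 3 false rings: 379 − 3 = 376.
1930 − 376 = 1554 CE.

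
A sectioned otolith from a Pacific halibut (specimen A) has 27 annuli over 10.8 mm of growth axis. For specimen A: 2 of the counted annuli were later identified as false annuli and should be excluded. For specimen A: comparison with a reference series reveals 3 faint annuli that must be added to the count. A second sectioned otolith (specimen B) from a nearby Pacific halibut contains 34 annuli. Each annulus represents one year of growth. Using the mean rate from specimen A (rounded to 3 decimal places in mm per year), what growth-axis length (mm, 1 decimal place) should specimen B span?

Specimen A: after corrections the count is 27 − 2 + 3 = 28 annuli.
A: Extension rate ≈ 10.8 / 28 = 0.386 mm/yr.
B's length ≈ 0.386 × 34 = 13.1 mm.

13.1 mm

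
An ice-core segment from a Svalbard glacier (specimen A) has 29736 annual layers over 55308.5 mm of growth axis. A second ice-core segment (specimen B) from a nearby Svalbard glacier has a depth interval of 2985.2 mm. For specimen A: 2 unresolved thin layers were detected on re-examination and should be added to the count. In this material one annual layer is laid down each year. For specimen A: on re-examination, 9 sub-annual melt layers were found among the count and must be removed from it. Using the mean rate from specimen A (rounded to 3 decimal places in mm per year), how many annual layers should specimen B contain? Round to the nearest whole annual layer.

1605 annual layers

Specimen A: after corrections the count is 29736 − 9 + 2 = 29729 annual layers.
A: 55308.5 mm over 29729 years gives 55308.5 / 29729 ≈ 1.860 mm per year.
B spans 2985.2 / 1.860 = 1604.95 years ≈ 1605 annual layers.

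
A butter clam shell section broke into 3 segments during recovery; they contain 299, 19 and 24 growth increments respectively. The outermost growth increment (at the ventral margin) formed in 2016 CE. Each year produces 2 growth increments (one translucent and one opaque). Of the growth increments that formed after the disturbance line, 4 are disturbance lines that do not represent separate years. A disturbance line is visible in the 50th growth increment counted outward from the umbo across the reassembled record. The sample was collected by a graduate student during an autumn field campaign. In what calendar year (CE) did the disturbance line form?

1872 CE

Total growth increments = 299 + 19 + 24 = 342.
Between growth increment 50 and the ventral margin there are 342 − 50 = 292 growth increments.
Excluding 4 false growth increments: 292 − 4 = 288.
288 growth increments at 2 per year is 288 / 2 = 144 years.
Counting back 144 years from 2016 CE places the disturbance line in 2016 − 144 = 1872 CE.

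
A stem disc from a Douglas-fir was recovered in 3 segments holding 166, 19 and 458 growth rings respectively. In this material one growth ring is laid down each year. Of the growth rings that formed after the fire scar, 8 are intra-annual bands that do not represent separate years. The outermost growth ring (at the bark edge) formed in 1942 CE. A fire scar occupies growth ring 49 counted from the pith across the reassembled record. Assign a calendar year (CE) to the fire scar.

Total growth rings = 166 + 19 + 458 = 643.
Between growth ring 49 and the bark edge there are 643 − 49 = 594 growth rings.
Removing the 8 false growth rings leaves 594 − 8 = 586 true growth rings beyond the fire scar.
Counting back 586 years from 1942 CE places the fire scar in 1942 − 586 = 1356 CE.

1356 CE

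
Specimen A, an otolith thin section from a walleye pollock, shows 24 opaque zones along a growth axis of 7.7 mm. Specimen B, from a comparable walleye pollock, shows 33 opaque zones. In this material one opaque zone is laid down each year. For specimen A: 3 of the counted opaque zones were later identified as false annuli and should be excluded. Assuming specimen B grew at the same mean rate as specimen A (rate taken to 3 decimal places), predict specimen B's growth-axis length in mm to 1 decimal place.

Specimen A: adjusted count: 24 − 3 = 21 opaque zones.
A: Extension rate ≈ 7.7 / 21 = 0.367 mm/year.
B's length ≈ 0.367 × 33 = 12.1 mm.

12.1 mm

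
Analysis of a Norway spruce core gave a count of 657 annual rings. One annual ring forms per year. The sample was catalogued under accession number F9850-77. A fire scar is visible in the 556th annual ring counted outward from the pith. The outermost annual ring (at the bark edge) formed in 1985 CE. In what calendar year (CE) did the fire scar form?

1884 CE

Between annual ring 556 and the bark edge there are 657 − 556 = 101 annual rings.
1985 − 101 = 1884 CE.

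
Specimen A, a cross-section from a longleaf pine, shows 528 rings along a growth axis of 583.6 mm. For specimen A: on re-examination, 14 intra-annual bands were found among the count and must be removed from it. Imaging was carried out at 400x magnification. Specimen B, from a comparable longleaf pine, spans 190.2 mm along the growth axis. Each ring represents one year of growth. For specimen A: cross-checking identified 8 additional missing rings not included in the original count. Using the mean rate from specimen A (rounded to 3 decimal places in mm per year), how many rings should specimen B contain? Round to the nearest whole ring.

170 rings

Specimen A: correcting the raw count gives 528 − 14 + 8 = 522 true rings.
A: Mean rate = 583.6 mm / 522 years ≈ 1.118 mm/year.
B spans 190.2 / 1.118 = 170.13 years ≈ 170 rings.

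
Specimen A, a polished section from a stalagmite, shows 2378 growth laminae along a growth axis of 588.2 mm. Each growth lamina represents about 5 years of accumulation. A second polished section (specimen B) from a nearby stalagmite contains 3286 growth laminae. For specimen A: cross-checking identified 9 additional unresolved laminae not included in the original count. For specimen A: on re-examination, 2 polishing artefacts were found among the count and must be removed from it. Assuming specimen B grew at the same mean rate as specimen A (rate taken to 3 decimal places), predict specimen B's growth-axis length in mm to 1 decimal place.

805.1 mm

Specimen A: correcting the raw count gives 2378 − 2 + 9 = 2385 true growth laminae.
Specimen A: at 5 years per growth lamina, 2385 × 5 = 11925 years.
A: Mean rate = 588.2 mm / 11925 years ≈ 0.049 mm/yr.
Specimen B: 3286 growth laminae at 5 years each span 3286 × 5 = 16430 years. B's length ≈ 0.049 × 16430 = 805.1 mm.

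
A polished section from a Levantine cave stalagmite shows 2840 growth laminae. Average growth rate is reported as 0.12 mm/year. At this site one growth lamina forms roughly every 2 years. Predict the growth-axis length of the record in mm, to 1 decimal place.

681.6 mm

At 2 years per growth lamina, 2840 × 2 = 5680 years.
5680 years at 0.12 mm/year gives 0.12 × 5680 = 681.6 mm.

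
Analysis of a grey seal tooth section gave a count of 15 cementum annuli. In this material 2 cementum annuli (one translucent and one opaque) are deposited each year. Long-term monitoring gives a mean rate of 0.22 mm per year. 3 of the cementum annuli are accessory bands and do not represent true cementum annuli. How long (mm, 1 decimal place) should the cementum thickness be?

1.3 mm

Correcting the raw count gives 15 − 3 = 12 true cementum annuli.
With 2 cementum annuli per year, 12 / 2 = 6 years.
Predicted length = 0.22 mm/year × 6 years = 1.3 mm.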